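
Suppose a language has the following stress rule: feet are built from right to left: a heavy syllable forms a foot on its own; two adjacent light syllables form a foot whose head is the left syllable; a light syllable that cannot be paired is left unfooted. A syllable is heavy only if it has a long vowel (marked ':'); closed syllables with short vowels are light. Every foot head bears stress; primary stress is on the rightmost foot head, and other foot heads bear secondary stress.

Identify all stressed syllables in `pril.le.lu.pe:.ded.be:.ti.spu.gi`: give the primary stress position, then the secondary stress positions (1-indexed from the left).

Weights: 1 pril L, 2 le L, 3 lu L, 4 pe: H, 5 ded L, 6 be: H, 7 ti L, 8 spu L, 9 gi L.
Parse right to left (heavy = foot alone; LL = one foot; stranded L unfooted): pril (ˈle.lu) (ˈpe:) ded (ˈbe:) ti (ˈspu.gi).
Foot heads: 2, 4, 6, 8.
Primary stress on the rightmost head = syllable 8.
Secondary stress on 2, 4, 6: pril.ˌle.lu.ˌpe:.ded.ˌbe:.ti.ˈspu.gi.

primary 8, secondary 2, 4, 6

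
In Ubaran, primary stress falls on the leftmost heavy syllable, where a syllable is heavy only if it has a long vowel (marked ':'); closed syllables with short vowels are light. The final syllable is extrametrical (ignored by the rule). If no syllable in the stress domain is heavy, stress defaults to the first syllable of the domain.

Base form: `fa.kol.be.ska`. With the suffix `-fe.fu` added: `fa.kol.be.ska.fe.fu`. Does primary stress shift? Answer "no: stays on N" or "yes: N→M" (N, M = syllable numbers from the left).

Base `fa.kol.be.ska` (4 syllables):
  The final syllable (4, ska) is extrametrical; the stress domain is syllables 1–3.
  Weights: 1 fa L, 2 kol L, 3 be L.
  No heavy syllable in the domain; default to the first syllable of the domain = syllable 1.
  → primary stress on syllable 1.
Suffixed `fa.kol.be.ska.fe.fu` (6 syllables):
  The final syllable (6, fu) is extrametrical; the stress domain is syllables 1–5.
  Weights: 1 fa L, 2 kol L, 3 be L, 4 ska L, 5 fe L.
  No heavy syllable in the domain; default to the first syllable of the domain = syllable 1.
  → primary stress on syllable 1.

no: stays on 1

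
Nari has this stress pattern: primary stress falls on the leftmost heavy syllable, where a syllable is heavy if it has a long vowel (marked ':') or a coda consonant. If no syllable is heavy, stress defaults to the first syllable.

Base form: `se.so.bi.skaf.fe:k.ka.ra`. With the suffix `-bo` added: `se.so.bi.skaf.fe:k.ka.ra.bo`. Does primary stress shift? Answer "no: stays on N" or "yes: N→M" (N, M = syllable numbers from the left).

no: stays on 4

Base `se.so.bi.skaf.fe:k.ka.ra` (7 syllables):
  Weights: 1 se L, 2 so L, 3 bi L, 4 skaf H, 5 fe:k H, 6 ka L, 7 ra L.
  Heavy syllables in the domain: 4, 5. The leftmost is syllable 4 (skaf).
  → primary stress on syllable 4.
Suffixed `se.so.bi.skaf.fe:k.ka.ra.bo` (8 syllables):
  Weights: 1 se L, 2 so L, 3 bi L, 4 skaf H, 5 fe:k H, 6 ka L, 7 ra L, 8 bo L.
  Heavy syllables in the domain: 4, 5. The leftmost is syllable 4 (skaf).
  → primary stress on syllable 4.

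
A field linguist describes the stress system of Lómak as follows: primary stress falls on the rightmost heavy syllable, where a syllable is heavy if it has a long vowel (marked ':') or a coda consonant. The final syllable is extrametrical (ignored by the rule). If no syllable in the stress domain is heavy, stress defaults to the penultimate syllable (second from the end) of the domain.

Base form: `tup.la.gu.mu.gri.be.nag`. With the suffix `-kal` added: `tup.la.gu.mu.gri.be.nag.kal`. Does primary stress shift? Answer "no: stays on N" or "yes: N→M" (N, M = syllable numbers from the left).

yes: 1→7

Base `tup.la.gu.mu.gri.be.nag` (7 syllables):
  The final syllable (7, nag) is extrametrical; the stress domain is syllables 1–6.
  Weights: 1 tup H, 2 la L, 3 gu L, 4 mu L, 5 gri L, 6 be L.
  Heavy syllables in the domain: 1. The rightmost is syllable 1 (tup).
  → primary stress on syllable 1.
Suffixed `tup.la.gu.mu.gri.be.nag.kal` (8 syllables):
  The final syllable (8, kal) is extrametrical; the stress domain is syllables 1–7.
  Weights: 1 tup H, 2 la L, 3 gu L, 4 mu L, 5 gri L, 6 be L, 7 nag H.
  Heavy syllables in the domain: 1, 7. The rightmost is syllable 7 (nag).
  → primary stress on syllable 7.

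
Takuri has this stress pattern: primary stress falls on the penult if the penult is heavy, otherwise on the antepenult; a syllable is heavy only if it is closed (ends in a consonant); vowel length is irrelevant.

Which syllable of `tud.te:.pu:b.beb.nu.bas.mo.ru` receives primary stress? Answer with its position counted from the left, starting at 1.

Weights: 6 bas H, 7 mo L, 8 ru L.
The penult (syllable 7, mo) is light, so stress falls on the antepenult (syllable 6, bas).
Primary stress: syllable 6 → tud.te:.pu:b.beb.nu.ˈbas.mo.ru.

6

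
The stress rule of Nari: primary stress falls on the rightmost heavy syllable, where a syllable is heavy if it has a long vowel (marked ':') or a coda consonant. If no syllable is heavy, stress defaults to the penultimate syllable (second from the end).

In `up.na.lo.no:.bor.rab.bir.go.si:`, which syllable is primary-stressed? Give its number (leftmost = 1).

Weights: 1 up H, 2 na L, 3 lo L, 4 no: H, 5 bor H, 6 rab H, 7 bir H, 8 go L, 9 si: H.
Heavy syllables in the domain: 1, 4, 5, 6, 7, 9. The rightmost is syllable 9 (si:).
Primary stress: syllable 9 → up.na.lo.no:.bor.rab.bir.go.ˈsi:.

9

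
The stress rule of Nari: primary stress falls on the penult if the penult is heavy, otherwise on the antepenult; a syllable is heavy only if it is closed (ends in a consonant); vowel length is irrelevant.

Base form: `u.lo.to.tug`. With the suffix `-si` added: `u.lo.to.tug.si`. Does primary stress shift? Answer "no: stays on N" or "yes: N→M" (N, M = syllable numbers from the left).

Base `u.lo.to.tug` (4 syllables):
  Weights: 2 lo L, 3 to L, 4 tug H.
  The penult (syllable 3, to) is light, so stress falls on the antepenult (syllable 2, lo).
  → primary stress on syllable 2.
Suffixed `u.lo.to.tug.si` (5 syllables):
  Weights: 3 to L, 4 tug H, 5 si L.
  The penult (syllable 4, tug) is heavy, so it takes stress.
  → primary stress on syllable 4.

yes: 2→4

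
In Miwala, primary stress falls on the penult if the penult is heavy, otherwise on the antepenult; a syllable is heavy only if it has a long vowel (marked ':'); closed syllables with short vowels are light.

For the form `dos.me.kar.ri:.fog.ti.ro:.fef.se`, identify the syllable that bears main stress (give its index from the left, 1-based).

Weights: 7 ro: H, 8 fef L, 9 se L.
The penult (syllable 8, fef) is light, so stress falls on the antepenult (syllable 7, ro:).
Primary stress: syllable 7 → dos.me.kar.ri:.fog.ti.ˈro:.fef.se.

7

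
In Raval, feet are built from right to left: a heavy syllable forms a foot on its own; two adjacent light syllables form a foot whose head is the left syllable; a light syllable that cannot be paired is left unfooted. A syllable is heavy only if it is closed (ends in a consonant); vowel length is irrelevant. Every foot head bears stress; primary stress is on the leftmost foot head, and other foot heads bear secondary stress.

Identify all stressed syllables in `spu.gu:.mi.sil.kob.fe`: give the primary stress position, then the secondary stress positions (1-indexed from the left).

primary 2, secondary 4, 5

Weights: 1 spu L, 2 gu: L, 3 mi L, 4 sil H, 5 kob H, 6 fe L.
Parse right to left (heavy = foot alone; LL = one foot; stranded L unfooted): spu (ˈgu:.mi) (ˈsil) (ˈkob) fe.
Foot heads: 2, 4, 5.
Primary stress on the leftmost head = syllable 2.
Secondary stress on 4, 5: spu.ˈgu:.mi.ˌsil.ˌkob.fe.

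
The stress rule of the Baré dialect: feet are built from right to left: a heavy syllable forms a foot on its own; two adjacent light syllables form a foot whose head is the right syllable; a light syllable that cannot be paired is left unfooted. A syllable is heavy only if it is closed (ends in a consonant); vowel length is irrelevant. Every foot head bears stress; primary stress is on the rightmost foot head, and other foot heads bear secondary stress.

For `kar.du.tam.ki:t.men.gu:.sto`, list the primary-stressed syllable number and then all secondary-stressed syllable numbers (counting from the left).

primary 7, secondary 1, 3, 4, 5

Weights: 1 kar H, 2 du L, 3 tam H, 4 ki:t H, 5 men H, 6 gu: L, 7 sto L.
Parse right to left (heavy = foot alone; LL = one foot; stranded L unfooted): (ˈkar) du (ˈtam) (ˈki:t) (ˈmen) (gu:.ˈsto).
Foot heads: 1, 3, 4, 5, 7.
Primary stress on the rightmost head = syllable 7.
Secondary stress on 1, 3, 4, 5: ˌkar.du.ˌtam.ˌki:t.ˌmen.gu:.ˈsto.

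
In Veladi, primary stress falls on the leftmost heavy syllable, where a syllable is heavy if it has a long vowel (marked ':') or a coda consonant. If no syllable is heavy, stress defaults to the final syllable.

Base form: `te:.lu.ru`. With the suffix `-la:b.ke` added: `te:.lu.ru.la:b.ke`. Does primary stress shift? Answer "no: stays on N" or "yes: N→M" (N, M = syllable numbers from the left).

Base `te:.lu.ru` (3 syllables):
  Weights: 1 te: H, 2 lu L, 3 ru L.
  Heavy syllables in the domain: 1. The leftmost is syllable 1 (te:).
  → primary stress on syllable 1.
Suffixed `te:.lu.ru.la:b.ke` (5 syllables):
  Weights: 1 te: H, 2 lu L, 3 ru L, 4 la:b H, 5 ke L.
  Heavy syllables in the domain: 1, 4. The leftmost is syllable 1 (te:).
  → primary stress on syllable 1.

no: stays on 1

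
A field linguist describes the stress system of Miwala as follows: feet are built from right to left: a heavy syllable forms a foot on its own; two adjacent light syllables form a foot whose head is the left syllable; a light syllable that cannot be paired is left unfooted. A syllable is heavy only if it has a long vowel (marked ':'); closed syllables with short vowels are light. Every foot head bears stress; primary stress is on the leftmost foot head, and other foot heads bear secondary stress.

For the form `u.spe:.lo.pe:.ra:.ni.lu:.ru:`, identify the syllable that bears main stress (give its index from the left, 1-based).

2

Weights: 1 u L, 2 spe: H, 3 lo L, 4 pe: H, 5 ra: H, 6 ni L, 7 lu: H, 8 ru: H.
Parse right to left (heavy = foot alone; LL = one foot; stranded L unfooted): u (ˈspe:) lo (ˈpe:) (ˈra:) ni (ˈlu:) (ˈru:).
Foot heads: 2, 4, 5, 7, 8.
Primary stress on the leftmost head = syllable 2.
Primary stress: syllable 2 → u.ˈspe:.lo.pe:.ra:.ni.lu:.ru:.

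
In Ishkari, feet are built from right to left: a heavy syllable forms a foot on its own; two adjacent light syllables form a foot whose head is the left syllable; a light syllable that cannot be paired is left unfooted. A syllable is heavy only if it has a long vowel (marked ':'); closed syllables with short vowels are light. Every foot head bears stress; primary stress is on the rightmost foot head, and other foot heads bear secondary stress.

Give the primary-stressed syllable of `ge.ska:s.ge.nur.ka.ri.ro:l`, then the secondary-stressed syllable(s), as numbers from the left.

primary 7, secondary 2, 3, 5

Weights: 1 ge L, 2 ska:s H, 3 ge L, 4 nur L, 5 ka L, 6 ri L, 7 ro:l H.
Parse right to left (heavy = foot alone; LL = one foot; stranded L unfooted): ge (ˈska:s) (ˈge.nur) (ˈka.ri) (ˈro:l).
Foot heads: 2, 3, 5, 7.
Primary stress on the rightmost head = syllable 7.
Secondary stress on 2, 3, 5: ge.ˌska:s.ˌge.nur.ˌka.ri.ˈro:l.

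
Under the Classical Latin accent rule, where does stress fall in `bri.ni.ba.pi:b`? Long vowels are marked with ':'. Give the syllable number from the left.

Classical Latin: stress the penult if heavy (long vowel or closed), else the antepenult.
Weights: 2 ni L, 3 ba L, 4 pi:b H.
The penult (syllable 3, ba) is light, so stress falls on the antepenult (syllable 2, ni).
Stress on syllable 2: bri.ˈni.ba.pi:b.

2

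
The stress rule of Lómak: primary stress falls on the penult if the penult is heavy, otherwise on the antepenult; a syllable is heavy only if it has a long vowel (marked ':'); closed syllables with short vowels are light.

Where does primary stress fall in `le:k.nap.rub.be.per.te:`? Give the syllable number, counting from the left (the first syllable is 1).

Weights: 4 be L, 5 per L, 6 te: H.
The penult (syllable 5, per) is light, so stress falls on the antepenult (syllable 4, be).
Primary stress: syllable 4 → le:k.nap.rub.ˈbe.per.te:.

4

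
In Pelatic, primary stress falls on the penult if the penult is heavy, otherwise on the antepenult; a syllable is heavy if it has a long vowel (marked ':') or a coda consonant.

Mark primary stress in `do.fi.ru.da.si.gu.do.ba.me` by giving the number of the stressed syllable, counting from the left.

Weights: 7 do L, 8 ba L, 9 me L.
The penult (syllable 8, ba) is light, so stress falls on the antepenult (syllable 7, do).
Primary stress: syllable 7 → do.fi.ru.da.si.gu.ˈdo.ba.me.

7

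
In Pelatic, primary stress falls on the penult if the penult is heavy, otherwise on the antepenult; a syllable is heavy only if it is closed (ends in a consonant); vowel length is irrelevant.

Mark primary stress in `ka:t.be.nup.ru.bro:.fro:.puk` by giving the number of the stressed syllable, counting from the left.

5

Weights: 5 bro: L, 6 fro: L, 7 puk H.
The penult (syllable 6, fro:) is light, so stress falls on the antepenult (syllable 5, bro:).
Primary stress: syllable 5 → ka:t.be.nup.ru.ˈbro:.fro:.puk.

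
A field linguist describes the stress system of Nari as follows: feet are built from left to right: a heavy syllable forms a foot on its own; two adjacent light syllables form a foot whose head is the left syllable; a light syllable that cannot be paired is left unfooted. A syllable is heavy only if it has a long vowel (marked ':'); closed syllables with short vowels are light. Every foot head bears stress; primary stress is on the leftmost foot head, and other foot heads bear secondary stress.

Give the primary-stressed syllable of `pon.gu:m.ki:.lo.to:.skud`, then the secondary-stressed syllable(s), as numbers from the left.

Weights: 1 pon L, 2 gu:m H, 3 ki: H, 4 lo L, 5 to: H, 6 skud L.
Parse left to right (heavy = foot alone; LL = one foot; stranded L unfooted): pon (ˈgu:m) (ˈki:) lo (ˈto:) skud.
Foot heads: 2, 3, 5.
Primary stress on the leftmost head = syllable 2.
Secondary stress on 3, 5: pon.ˈgu:m.ˌki:.lo.ˌto:.skud.

primary 2, secondary 3, 5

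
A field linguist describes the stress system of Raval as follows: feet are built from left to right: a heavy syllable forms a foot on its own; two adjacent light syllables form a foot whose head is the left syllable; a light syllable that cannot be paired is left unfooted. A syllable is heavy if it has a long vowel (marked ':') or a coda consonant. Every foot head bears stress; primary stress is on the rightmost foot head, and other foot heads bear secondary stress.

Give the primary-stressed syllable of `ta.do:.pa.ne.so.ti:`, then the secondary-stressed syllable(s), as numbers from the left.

primary 6, secondary 2, 3

Weights: 1 ta L, 2 do: H, 3 pa L, 4 ne L, 5 so L, 6 ti: H.
Parse left to right (heavy = foot alone; LL = one foot; stranded L unfooted): ta (ˈdo:) (ˈpa.ne) so (ˈti:).
Foot heads: 2, 3, 6.
Primary stress on the rightmost head = syllable 6.
Secondary stress on 2, 3: ta.ˌdo:.ˌpa.ne.so.ˈti:.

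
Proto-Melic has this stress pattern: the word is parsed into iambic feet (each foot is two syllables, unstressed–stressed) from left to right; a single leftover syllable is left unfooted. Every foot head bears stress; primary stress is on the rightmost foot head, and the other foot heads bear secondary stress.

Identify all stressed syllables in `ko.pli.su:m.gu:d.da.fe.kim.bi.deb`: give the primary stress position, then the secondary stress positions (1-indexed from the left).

primary 8, secondary 2, 4, 6

Parse left to right into iambic (σˈσ) feet: (ko.ˈpli) (su:m.ˈgu:d) (da.ˈfe) (kim.ˈbi) deb. Syllable 9 is left unfooted.
Foot heads (stressed positions): 2, 4, 6, 8.
End Rule Rightmost: primary stress on the rightmost head = syllable 8.
Secondary stress on 2, 4, 6: ko.ˌpli.su:m.ˌgu:d.da.ˌfe.kim.ˈbi.deb.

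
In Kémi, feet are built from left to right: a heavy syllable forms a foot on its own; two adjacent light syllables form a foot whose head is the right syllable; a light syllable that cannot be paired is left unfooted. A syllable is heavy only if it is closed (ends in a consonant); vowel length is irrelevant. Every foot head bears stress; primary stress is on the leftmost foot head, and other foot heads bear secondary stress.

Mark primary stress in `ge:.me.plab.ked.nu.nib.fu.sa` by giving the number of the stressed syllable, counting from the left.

2

Weights: 1 ge: L, 2 me L, 3 plab H, 4 ked H, 5 nu L, 6 nib H, 7 fu L, 8 sa L.
Parse left to right (heavy = foot alone; LL = one foot; stranded L unfooted): (ge:.ˈme) (ˈplab) (ˈked) nu (ˈnib) (fu.ˈsa).
Foot heads: 2, 3, 4, 6, 8.
Primary stress on the leftmost head = syllable 2.
Primary stress: syllable 2 → ge:.ˈme.plab.ked.nu.nib.fu.sa.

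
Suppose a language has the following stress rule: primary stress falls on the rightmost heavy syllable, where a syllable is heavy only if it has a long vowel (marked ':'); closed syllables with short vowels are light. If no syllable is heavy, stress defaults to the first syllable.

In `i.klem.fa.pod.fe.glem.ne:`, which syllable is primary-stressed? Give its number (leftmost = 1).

7

Weights: 1 i L, 2 klem L, 3 fa L, 4 pod L, 5 fe L, 6 glem L, 7 ne: H.
Heavy syllables in the domain: 7. The rightmost is syllable 7 (ne:).
Primary stress: syllable 7 → i.klem.fa.pod.fe.glem.ˈne:.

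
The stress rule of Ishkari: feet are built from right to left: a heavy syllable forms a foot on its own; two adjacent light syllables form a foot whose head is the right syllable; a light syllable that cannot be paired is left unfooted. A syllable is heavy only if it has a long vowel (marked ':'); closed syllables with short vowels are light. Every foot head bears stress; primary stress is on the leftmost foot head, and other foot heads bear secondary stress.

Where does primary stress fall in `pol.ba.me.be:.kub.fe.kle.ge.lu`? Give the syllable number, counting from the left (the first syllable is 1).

Weights: 1 pol L, 2 ba L, 3 me L, 4 be: H, 5 kub L, 6 fe L, 7 kle L, 8 ge L, 9 lu L.
Parse right to left (heavy = foot alone; LL = one foot; stranded L unfooted): pol (ba.ˈme) (ˈbe:) kub (fe.ˈkle) (ge.ˈlu).
Foot heads: 3, 4, 7, 9.
Primary stress on the leftmost head = syllable 3.
Primary stress: syllable 3 → pol.ba.ˈme.be:.kub.fe.kle.ge.lu.

3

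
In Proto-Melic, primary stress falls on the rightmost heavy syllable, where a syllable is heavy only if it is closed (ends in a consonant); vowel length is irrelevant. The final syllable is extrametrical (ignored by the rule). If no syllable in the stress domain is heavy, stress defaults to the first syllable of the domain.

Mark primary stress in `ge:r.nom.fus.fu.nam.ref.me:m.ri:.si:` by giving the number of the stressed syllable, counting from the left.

The final syllable (9, si:) is extrametrical; the stress domain is syllables 1–8.
Weights: 1 ge:r H, 2 nom H, 3 fus H, 4 fu L, 5 nam H, 6 ref H, 7 me:m H, 8 ri: L.
Heavy syllables in the domain: 1, 2, 3, 5, 6, 7. The rightmost is syllable 7 (me:m).
Primary stress: syllable 7 → ge:r.nom.fus.fu.nam.ref.ˈme:m.ri:.si:.

7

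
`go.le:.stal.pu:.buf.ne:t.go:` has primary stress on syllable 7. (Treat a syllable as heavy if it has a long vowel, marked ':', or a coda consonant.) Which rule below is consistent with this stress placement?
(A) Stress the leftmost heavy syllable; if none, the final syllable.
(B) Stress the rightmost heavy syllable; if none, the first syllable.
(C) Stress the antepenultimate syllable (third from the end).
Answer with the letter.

B

Rule A → syllable 2 (observed: 7).
Rule B → syllable 7 ✓.
Rule C → syllable 5 (observed: 7).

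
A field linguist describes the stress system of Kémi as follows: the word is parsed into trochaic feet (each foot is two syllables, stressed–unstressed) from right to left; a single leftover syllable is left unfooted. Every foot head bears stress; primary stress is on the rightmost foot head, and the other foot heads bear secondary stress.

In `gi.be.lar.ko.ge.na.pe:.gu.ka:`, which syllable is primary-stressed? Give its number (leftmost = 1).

Parse right to left into trochaic (ˈσσ) feet: gi (ˈbe.lar) (ˈko.ge) (ˈna.pe:) (ˈgu.ka:). Syllable 1 is left unfooted.
Foot heads (stressed positions): 2, 4, 6, 8.
End Rule Rightmost: primary stress on the rightmost head = syllable 8.
Primary stress: syllable 8 → gi.be.lar.ko.ge.na.pe:.ˈgu.ka:.

8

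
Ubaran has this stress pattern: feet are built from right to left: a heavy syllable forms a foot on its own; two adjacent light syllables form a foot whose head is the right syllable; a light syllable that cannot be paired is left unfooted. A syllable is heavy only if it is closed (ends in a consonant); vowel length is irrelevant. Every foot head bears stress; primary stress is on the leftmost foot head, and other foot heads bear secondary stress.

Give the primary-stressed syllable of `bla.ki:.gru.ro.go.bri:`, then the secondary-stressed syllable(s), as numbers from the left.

Weights: 1 bla L, 2 ki: L, 3 gru L, 4 ro L, 5 go L, 6 bri: L.
Parse right to left (heavy = foot alone; LL = one foot; stranded L unfooted): (bla.ˈki:) (gru.ˈro) (go.ˈbri:).
Foot heads: 2, 4, 6.
Primary stress on the leftmost head = syllable 2.
Secondary stress on 4, 6: bla.ˈki:.gru.ˌro.go.ˌbri:.

primary 2, secondary 4, 6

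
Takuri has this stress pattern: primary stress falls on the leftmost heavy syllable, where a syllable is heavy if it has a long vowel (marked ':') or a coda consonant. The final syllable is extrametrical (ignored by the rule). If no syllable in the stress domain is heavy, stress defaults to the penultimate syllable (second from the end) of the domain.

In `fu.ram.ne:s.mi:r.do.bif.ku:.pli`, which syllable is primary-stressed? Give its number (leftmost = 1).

The final syllable (8, pli) is extrametrical; the stress domain is syllables 1–7.
Weights: 1 fu L, 2 ram H, 3 ne:s H, 4 mi:r H, 5 do L, 6 bif H, 7 ku: H.
Heavy syllables in the domain: 2, 3, 4, 6, 7. The leftmost is syllable 2 (ram).
Primary stress: syllable 2 → fu.ˈram.ne:s.mi:r.do.bif.ku:.pli.

2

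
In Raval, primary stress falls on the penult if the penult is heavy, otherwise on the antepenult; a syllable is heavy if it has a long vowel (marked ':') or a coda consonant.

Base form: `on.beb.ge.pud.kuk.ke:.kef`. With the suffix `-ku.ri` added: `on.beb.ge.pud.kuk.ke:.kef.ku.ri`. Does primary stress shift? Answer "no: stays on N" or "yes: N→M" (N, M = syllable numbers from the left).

yes: 6→7

Base `on.beb.ge.pud.kuk.ke:.kef` (7 syllables):
  Weights: 5 kuk H, 6 ke: H, 7 kef H.
  The penult (syllable 6, ke:) is heavy, so it takes stress.
  → primary stress on syllable 6.
Suffixed `on.beb.ge.pud.kuk.ke:.kef.ku.ri` (9 syllables):
  Weights: 7 kef H, 8 ku L, 9 ri L.
  The penult (syllable 8, ku) is light, so stress falls on the antepenult (syllable 7, kef).
  → primary stress on syllable 7.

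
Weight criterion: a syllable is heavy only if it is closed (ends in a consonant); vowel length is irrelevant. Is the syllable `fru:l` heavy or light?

heavy

`fru:l`: long vowel, closed (coda /l/). Closed (coda /l/) → heavy.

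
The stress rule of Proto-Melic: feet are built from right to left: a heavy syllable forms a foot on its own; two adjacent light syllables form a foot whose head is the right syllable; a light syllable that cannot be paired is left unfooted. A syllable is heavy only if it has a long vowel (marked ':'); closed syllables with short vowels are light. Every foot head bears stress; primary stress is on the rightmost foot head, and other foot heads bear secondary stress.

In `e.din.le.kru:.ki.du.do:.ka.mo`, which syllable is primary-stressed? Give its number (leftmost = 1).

9

Weights: 1 e L, 2 din L, 3 le L, 4 kru: H, 5 ki L, 6 du L, 7 do: H, 8 ka L, 9 mo L.
Parse right to left (heavy = foot alone; LL = one foot; stranded L unfooted): e (din.ˈle) (ˈkru:) (ki.ˈdu) (ˈdo:) (ka.ˈmo).
Foot heads: 3, 4, 6, 7, 9.
Primary stress on the rightmost head = syllable 9.
Primary stress: syllable 9 → e.din.le.kru:.ki.du.do:.ka.ˈmo.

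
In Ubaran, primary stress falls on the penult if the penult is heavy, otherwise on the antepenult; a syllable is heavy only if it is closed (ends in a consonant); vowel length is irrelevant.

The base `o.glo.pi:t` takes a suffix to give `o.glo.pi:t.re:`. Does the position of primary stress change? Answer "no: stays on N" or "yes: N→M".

yes: 1→3

Base `o.glo.pi:t` (3 syllables):
  Weights: 1 o L, 2 glo L, 3 pi:t H.
  The penult (syllable 2, glo) is light, so stress falls on the antepenult (syllable 1, o).
  → primary stress on syllable 1.
Suffixed `o.glo.pi:t.re:` (4 syllables):
  Weights: 2 glo L, 3 pi:t H, 4 re: L.
  The penult (syllable 3, pi:t) is heavy, so it takes stress.
  → primary stress on syllable 3.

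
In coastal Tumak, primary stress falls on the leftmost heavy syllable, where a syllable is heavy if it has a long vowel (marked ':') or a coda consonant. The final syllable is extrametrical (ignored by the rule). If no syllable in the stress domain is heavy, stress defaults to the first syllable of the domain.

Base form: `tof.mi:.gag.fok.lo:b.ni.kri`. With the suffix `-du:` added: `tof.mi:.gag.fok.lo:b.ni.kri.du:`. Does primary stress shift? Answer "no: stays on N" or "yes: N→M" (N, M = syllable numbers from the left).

Base `tof.mi:.gag.fok.lo:b.ni.kri` (7 syllables):
  The final syllable (7, kri) is extrametrical; the stress domain is syllables 1–6.
  Weights: 1 tof H, 2 mi: H, 3 gag H, 4 fok H, 5 lo:b H, 6 ni L.
  Heavy syllables in the domain: 1, 2, 3, 4, 5. The leftmost is syllable 1 (tof).
  → primary stress on syllable 1.
Suffixed `tof.mi:.gag.fok.lo:b.ni.kri.du:` (8 syllables):
  The final syllable (8, du:) is extrametrical; the stress domain is syllables 1–7.
  Weights: 1 tof H, 2 mi: H, 3 gag H, 4 fok H, 5 lo:b H, 6 ni L, 7 kri L.
  Heavy syllables in the domain: 1, 2, 3, 4, 5. The leftmost is syllable 1 (tof).
  → primary stress on syllable 1.

no: stays on 1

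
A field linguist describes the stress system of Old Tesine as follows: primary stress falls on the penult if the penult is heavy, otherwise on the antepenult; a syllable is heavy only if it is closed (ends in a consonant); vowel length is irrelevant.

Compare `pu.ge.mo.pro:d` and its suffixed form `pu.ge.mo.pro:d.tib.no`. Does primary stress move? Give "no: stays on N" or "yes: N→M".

Base `pu.ge.mo.pro:d` (4 syllables):
  Weights: 2 ge L, 3 mo L, 4 pro:d H.
  The penult (syllable 3, mo) is light, so stress falls on the antepenult (syllable 2, ge).
  → primary stress on syllable 2.
Suffixed `pu.ge.mo.pro:d.tib.no` (6 syllables):
  Weights: 4 pro:d H, 5 tib H, 6 no L.
  The penult (syllable 5, tib) is heavy, so it takes stress.
  → primary stress on syllable 5.

yes: 2→5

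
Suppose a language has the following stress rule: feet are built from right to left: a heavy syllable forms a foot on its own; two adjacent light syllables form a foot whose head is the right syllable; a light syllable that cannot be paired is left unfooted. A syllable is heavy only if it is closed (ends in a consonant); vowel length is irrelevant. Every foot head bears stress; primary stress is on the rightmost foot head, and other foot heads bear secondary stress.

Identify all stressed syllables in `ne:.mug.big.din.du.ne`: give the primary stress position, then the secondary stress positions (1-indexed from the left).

Weights: 1 ne: L, 2 mug H, 3 big H, 4 din H, 5 du L, 6 ne L.
Parse right to left (heavy = foot alone; LL = one foot; stranded L unfooted): ne: (ˈmug) (ˈbig) (ˈdin) (du.ˈne).
Foot heads: 2, 3, 4, 6.
Primary stress on the rightmost head = syllable 6.
Secondary stress on 2, 3, 4: ne:.ˌmug.ˌbig.ˌdin.du.ˈne.

primary 6, secondary 2, 3, 4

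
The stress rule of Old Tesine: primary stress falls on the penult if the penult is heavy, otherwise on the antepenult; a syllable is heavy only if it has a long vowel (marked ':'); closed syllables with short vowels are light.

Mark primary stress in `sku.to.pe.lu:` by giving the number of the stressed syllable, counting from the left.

2

Weights: 2 to L, 3 pe L, 4 lu: H.
The penult (syllable 3, pe) is light, so stress falls on the antepenult (syllable 2, to).
Primary stress: syllable 2 → sku.ˈto.pe.lu:.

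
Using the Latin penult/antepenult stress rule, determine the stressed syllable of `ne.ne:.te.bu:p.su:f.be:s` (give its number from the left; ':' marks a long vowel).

5

Classical Latin: stress the penult if heavy (long vowel or closed), else the antepenult.
Weights: 4 bu:p H, 5 su:f H, 6 be:s H.
The penult (syllable 5, su:f) is heavy, so it takes stress.
Stress on syllable 5: ne.ne:.te.bu:p.ˈsu:f.be:s.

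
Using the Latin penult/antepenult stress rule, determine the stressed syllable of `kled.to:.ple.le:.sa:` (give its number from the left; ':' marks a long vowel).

Classical Latin: stress the penult if heavy (long vowel or closed), else the antepenult.
Weights: 3 ple L, 4 le: H, 5 sa: H.
The penult (syllable 4, le:) is heavy, so it takes stress.
Stress on syllable 4: kled.to:.ple.ˈle:.sa:.

4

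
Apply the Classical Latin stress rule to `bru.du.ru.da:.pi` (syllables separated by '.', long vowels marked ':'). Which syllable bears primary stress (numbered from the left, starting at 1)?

Classical Latin: stress the penult if heavy (long vowel or closed), else the antepenult.
Weights: 3 ru L, 4 da: H, 5 pi L.
The penult (syllable 4, da:) is heavy, so it takes stress.
Stress on syllable 4: bru.du.ru.ˈda:.pi.

4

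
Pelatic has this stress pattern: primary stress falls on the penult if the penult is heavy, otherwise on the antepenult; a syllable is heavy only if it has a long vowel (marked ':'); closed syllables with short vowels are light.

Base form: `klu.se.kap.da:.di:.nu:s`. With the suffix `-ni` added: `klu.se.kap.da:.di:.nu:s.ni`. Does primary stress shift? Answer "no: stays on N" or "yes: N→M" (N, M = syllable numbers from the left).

Base `klu.se.kap.da:.di:.nu:s` (6 syllables):
  Weights: 4 da: H, 5 di: H, 6 nu:s H.
  The penult (syllable 5, di:) is heavy, so it takes stress.
  → primary stress on syllable 5.
Suffixed `klu.se.kap.da:.di:.nu:s.ni` (7 syllables):
  Weights: 5 di: H, 6 nu:s H, 7 ni L.
  The penult (syllable 6, nu:s) is heavy, so it takes stress.
  → primary stress on syllable 6.

yes: 5→6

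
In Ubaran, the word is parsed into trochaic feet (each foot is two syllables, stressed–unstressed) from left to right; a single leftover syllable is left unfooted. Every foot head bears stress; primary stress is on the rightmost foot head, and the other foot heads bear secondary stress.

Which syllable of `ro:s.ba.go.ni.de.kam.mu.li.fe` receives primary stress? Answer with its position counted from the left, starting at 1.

7

Parse left to right into trochaic (ˈσσ) feet: (ˈro:s.ba) (ˈgo.ni) (ˈde.kam) (ˈmu.li) fe. Syllable 9 is left unfooted.
Foot heads (stressed positions): 1, 3, 5, 7.
End Rule Rightmost: primary stress on the rightmost head = syllable 7.
Primary stress: syllable 7 → ro:s.ba.go.ni.de.kam.ˈmu.li.fe.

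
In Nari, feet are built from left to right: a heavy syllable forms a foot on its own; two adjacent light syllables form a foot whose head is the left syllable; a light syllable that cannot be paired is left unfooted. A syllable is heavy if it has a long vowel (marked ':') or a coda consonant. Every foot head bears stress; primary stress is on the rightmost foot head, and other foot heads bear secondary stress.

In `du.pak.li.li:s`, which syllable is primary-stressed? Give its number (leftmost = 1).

Weights: 1 du L, 2 pak H, 3 li L, 4 li:s H.
Parse left to right (heavy = foot alone; LL = one foot; stranded L unfooted): du (ˈpak) li (ˈli:s).
Foot heads: 2, 4.
Primary stress on the rightmost head = syllable 4.
Primary stress: syllable 4 → du.pak.li.ˈli:s.

4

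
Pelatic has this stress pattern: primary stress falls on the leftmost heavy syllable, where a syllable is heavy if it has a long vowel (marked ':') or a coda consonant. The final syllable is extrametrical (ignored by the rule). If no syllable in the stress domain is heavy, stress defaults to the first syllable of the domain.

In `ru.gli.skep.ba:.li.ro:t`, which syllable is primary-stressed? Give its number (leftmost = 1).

The final syllable (6, ro:t) is extrametrical; the stress domain is syllables 1–5.
Weights: 1 ru L, 2 gli L, 3 skep H, 4 ba: H, 5 li L.
Heavy syllables in the domain: 3, 4. The leftmost is syllable 3 (skep).
Primary stress: syllable 3 → ru.gli.ˈskep.ba:.li.ro:t.

3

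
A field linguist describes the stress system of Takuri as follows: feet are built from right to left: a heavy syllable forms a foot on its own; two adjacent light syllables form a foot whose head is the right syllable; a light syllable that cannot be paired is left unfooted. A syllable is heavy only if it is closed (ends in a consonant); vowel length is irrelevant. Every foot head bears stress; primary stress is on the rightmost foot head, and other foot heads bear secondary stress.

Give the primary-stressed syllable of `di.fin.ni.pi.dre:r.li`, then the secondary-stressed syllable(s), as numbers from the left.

Weights: 1 di L, 2 fin H, 3 ni L, 4 pi L, 5 dre:r H, 6 li L.
Parse right to left (heavy = foot alone; LL = one foot; stranded L unfooted): di (ˈfin) (ni.ˈpi) (ˈdre:r) li.
Foot heads: 2, 4, 5.
Primary stress on the rightmost head = syllable 5.
Secondary stress on 2, 4: di.ˌfin.ni.ˌpi.ˈdre:r.li.

primary 5, secondary 2, 4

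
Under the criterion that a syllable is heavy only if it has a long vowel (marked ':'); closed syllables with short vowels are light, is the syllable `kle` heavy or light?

`kle`: short vowel, open (no coda). Short vowel → light.

light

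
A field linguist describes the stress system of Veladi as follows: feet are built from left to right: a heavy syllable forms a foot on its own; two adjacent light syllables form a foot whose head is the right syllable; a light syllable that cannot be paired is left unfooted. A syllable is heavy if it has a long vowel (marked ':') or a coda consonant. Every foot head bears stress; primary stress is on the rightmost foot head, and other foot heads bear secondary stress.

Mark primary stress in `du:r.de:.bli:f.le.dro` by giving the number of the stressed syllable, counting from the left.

5

Weights: 1 du:r H, 2 de: H, 3 bli:f H, 4 le L, 5 dro L.
Parse left to right (heavy = foot alone; LL = one foot; stranded L unfooted): (ˈdu:r) (ˈde:) (ˈbli:f) (le.ˈdro).
Foot heads: 1, 2, 3, 5.
Primary stress on the rightmost head = syllable 5.
Primary stress: syllable 5 → du:r.de:.bli:f.le.ˈdro.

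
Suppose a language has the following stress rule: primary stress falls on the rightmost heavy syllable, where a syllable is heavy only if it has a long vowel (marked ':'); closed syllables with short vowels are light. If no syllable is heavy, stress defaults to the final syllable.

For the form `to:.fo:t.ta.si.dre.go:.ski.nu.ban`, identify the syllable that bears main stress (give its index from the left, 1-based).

Weights: 1 to: H, 2 fo:t H, 3 ta L, 4 si L, 5 dre L, 6 go: H, 7 ski L, 8 nu L, 9 ban L.
Heavy syllables in the domain: 1, 2, 6. The rightmost is syllable 6 (go:).
Primary stress: syllable 6 → to:.fo:t.ta.si.dre.ˈgo:.ski.nu.ban.

6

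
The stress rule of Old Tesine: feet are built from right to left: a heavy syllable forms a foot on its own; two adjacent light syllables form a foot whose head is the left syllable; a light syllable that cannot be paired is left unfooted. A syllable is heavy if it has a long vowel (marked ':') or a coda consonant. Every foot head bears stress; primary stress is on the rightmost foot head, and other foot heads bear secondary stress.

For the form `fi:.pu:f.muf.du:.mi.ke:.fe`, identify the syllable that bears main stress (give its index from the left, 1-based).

Weights: 1 fi: H, 2 pu:f H, 3 muf H, 4 du: H, 5 mi L, 6 ke: H, 7 fe L.
Parse right to left (heavy = foot alone; LL = one foot; stranded L unfooted): (ˈfi:) (ˈpu:f) (ˈmuf) (ˈdu:) mi (ˈke:) fe.
Foot heads: 1, 2, 3, 4, 6.
Primary stress on the rightmost head = syllable 6.
Primary stress: syllable 6 → fi:.pu:f.muf.du:.mi.ˈke:.fe.

6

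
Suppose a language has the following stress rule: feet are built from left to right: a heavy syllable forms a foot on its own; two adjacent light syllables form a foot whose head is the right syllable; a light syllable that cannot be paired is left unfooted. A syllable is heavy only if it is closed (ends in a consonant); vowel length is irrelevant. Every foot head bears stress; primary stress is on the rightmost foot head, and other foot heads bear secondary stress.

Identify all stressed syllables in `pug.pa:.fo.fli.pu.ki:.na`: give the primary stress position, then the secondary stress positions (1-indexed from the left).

Weights: 1 pug H, 2 pa: L, 3 fo L, 4 fli L, 5 pu L, 6 ki: L, 7 na L.
Parse left to right (heavy = foot alone; LL = one foot; stranded L unfooted): (ˈpug) (pa:.ˈfo) (fli.ˈpu) (ki:.ˈna).
Foot heads: 1, 3, 5, 7.
Primary stress on the rightmost head = syllable 7.
Secondary stress on 1, 3, 5: ˌpug.pa:.ˌfo.fli.ˌpu.ki:.ˈna.

primary 7, secondary 1, 3, 5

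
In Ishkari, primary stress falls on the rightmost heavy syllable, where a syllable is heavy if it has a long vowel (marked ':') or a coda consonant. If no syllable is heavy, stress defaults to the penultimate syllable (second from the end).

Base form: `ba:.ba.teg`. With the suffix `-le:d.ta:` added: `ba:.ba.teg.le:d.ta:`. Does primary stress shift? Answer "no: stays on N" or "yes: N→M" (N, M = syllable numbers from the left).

Base `ba:.ba.teg` (3 syllables):
  Weights: 1 ba: H, 2 ba L, 3 teg H.
  Heavy syllables in the domain: 1, 3. The rightmost is syllable 3 (teg).
  → primary stress on syllable 3.
Suffixed `ba:.ba.teg.le:d.ta:` (5 syllables):
  Weights: 1 ba: H, 2 ba L, 3 teg H, 4 le:d H, 5 ta: H.
  Heavy syllables in the domain: 1, 3, 4, 5. The rightmost is syllable 5 (ta:).
  → primary stress on syllable 5.

yes: 3→5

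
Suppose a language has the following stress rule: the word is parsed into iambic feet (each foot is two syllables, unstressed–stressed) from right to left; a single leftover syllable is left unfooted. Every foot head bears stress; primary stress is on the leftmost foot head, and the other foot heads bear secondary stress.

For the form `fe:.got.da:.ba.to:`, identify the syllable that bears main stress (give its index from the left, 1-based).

3

Parse right to left into iambic (σˈσ) feet: fe: (got.ˈda:) (ba.ˈto:). Syllable 1 is left unfooted.
Foot heads (stressed positions): 3, 5.
End Rule Leftmost: primary stress on the leftmost head = syllable 3.
Primary stress: syllable 3 → fe:.got.ˈda:.ba.to:.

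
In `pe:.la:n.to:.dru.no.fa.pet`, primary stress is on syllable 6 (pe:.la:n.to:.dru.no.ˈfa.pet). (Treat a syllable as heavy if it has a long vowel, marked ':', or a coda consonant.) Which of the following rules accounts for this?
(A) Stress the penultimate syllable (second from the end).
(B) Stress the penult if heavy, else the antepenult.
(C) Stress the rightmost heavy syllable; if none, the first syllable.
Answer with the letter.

A

Rule A → syllable 6 ✓.
Rule B → syllable 5 (observed: 6).
Rule C → syllable 7 (observed: 6).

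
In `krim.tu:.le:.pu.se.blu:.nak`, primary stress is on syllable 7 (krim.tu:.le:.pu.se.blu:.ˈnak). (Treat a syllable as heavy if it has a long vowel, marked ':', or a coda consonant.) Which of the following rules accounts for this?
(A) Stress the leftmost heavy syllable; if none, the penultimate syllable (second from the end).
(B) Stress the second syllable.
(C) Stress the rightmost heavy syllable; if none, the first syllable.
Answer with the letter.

C

Rule A → syllable 1 (observed: 7).
Rule B → syllable 2 (observed: 7).
Rule C → syllable 7 ✓.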